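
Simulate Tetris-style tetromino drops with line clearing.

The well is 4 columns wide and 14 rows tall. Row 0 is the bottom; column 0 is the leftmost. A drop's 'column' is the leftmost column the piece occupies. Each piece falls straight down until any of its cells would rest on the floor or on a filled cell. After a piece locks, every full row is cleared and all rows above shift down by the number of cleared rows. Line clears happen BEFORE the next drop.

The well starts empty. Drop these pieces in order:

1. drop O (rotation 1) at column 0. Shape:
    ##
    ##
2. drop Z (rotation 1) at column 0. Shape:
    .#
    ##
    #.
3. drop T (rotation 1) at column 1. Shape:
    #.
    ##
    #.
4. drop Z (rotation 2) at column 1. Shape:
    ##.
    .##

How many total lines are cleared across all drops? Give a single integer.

Drop 1: O rot1 at col 0 lands with bottom-row=0; cleared 0 line(s) (total 0); column heights now [2 2 0 0], max=2
Drop 2: Z rot1 at col 0 lands with bottom-row=2; cleared 0 line(s) (total 0); column heights now [4 5 0 0], max=5
Drop 3: T rot1 at col 1 lands with bottom-row=5; cleared 0 line(s) (total 0); column heights now [4 8 7 0], max=8
Drop 4: Z rot2 at col 1 lands with bottom-row=7; cleared 0 line(s) (total 0); column heights now [4 9 9 8], max=9

Answer: 0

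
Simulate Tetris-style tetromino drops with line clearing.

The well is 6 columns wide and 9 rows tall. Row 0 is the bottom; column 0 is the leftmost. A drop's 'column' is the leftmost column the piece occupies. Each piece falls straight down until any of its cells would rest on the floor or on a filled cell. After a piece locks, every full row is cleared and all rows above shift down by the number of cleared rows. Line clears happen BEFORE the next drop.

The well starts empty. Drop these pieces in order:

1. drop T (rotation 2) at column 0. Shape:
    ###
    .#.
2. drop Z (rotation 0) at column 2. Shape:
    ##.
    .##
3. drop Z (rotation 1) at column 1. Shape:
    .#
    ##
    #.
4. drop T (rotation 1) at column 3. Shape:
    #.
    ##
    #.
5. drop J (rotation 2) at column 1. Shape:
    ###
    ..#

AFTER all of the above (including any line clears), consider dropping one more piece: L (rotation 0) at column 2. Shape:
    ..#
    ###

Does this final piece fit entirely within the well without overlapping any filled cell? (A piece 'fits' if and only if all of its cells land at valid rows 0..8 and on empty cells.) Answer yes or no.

Drop 1: T rot2 at col 0 lands with bottom-row=0; cleared 0 line(s) (total 0); column heights now [2 2 2 0 0 0], max=2
Drop 2: Z rot0 at col 2 lands with bottom-row=1; cleared 0 line(s) (total 0); column heights now [2 2 3 3 2 0], max=3
Drop 3: Z rot1 at col 1 lands with bottom-row=2; cleared 0 line(s) (total 0); column heights now [2 4 5 3 2 0], max=5
Drop 4: T rot1 at col 3 lands with bottom-row=3; cleared 0 line(s) (total 0); column heights now [2 4 5 6 5 0], max=6
Drop 5: J rot2 at col 1 lands with bottom-row=6; cleared 0 line(s) (total 0); column heights now [2 8 8 8 5 0], max=8
Test piece L rot0 at col 2 (width 3): heights before test = [2 8 8 8 5 0]; fits = False

Answer: no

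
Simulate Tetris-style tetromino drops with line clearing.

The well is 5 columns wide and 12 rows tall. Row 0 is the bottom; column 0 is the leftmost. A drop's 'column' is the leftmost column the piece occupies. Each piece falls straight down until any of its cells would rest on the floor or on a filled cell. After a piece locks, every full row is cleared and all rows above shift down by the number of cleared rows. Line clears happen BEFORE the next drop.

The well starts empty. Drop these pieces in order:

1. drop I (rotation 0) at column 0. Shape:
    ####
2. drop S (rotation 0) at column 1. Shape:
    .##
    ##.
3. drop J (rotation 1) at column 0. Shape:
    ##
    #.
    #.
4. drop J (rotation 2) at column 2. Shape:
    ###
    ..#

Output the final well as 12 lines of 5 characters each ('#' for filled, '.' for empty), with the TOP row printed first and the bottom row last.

Answer: .....
.....
.....
.....
.....
.....
.....
.....
.....
#.###
###..
####.

Derivation:
Drop 1: I rot0 at col 0 lands with bottom-row=0; cleared 0 line(s) (total 0); column heights now [1 1 1 1 0], max=1
Drop 2: S rot0 at col 1 lands with bottom-row=1; cleared 0 line(s) (total 0); column heights now [1 2 3 3 0], max=3
Drop 3: J rot1 at col 0 lands with bottom-row=1; cleared 0 line(s) (total 0); column heights now [4 4 3 3 0], max=4
Drop 4: J rot2 at col 2 lands with bottom-row=2; cleared 1 line(s) (total 1); column heights now [3 2 3 3 3], max=3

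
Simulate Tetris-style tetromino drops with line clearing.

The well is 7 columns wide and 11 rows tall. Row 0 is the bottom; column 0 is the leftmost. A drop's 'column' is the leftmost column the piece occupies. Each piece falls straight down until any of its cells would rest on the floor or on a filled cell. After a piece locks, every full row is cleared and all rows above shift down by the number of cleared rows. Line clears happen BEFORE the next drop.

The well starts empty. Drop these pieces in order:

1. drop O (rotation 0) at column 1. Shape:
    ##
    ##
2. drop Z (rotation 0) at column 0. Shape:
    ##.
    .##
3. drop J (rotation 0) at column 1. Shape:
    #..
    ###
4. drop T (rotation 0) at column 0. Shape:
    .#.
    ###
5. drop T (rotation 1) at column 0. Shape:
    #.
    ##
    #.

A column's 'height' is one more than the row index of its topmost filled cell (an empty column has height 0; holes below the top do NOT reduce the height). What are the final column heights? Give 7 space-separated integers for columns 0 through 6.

Answer: 10 9 7 5 0 0 0

Derivation:
Drop 1: O rot0 at col 1 lands with bottom-row=0; cleared 0 line(s) (total 0); column heights now [0 2 2 0 0 0 0], max=2
Drop 2: Z rot0 at col 0 lands with bottom-row=2; cleared 0 line(s) (total 0); column heights now [4 4 3 0 0 0 0], max=4
Drop 3: J rot0 at col 1 lands with bottom-row=4; cleared 0 line(s) (total 0); column heights now [4 6 5 5 0 0 0], max=6
Drop 4: T rot0 at col 0 lands with bottom-row=6; cleared 0 line(s) (total 0); column heights now [7 8 7 5 0 0 0], max=8
Drop 5: T rot1 at col 0 lands with bottom-row=7; cleared 0 line(s) (total 0); column heights now [10 9 7 5 0 0 0], max=10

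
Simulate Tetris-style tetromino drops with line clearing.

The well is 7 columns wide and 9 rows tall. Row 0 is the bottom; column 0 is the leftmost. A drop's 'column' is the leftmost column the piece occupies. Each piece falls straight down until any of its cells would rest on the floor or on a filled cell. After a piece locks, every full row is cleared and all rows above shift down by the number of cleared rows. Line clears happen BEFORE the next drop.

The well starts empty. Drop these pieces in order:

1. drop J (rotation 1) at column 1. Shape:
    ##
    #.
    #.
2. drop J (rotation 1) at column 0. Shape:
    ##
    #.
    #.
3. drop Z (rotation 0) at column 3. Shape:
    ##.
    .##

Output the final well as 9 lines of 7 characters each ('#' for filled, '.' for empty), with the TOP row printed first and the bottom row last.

Answer: .......
.......
.......
.......
.......
##.....
###....
##.##..
.#..##.

Derivation:
Drop 1: J rot1 at col 1 lands with bottom-row=0; cleared 0 line(s) (total 0); column heights now [0 3 3 0 0 0 0], max=3
Drop 2: J rot1 at col 0 lands with bottom-row=1; cleared 0 line(s) (total 0); column heights now [4 4 3 0 0 0 0], max=4
Drop 3: Z rot0 at col 3 lands with bottom-row=0; cleared 0 line(s) (total 0); column heights now [4 4 3 2 2 1 0], max=4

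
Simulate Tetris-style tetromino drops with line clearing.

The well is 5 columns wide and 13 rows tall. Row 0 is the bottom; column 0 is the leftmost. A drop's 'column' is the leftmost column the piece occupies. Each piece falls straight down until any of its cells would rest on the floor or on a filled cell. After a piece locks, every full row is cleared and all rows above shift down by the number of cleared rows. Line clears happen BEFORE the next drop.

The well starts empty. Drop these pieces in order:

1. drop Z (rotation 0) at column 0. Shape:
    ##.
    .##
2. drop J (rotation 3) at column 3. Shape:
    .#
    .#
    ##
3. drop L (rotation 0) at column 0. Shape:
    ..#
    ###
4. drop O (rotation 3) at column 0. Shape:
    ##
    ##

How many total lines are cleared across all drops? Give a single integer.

Answer: 0

Derivation:
Drop 1: Z rot0 at col 0 lands with bottom-row=0; cleared 0 line(s) (total 0); column heights now [2 2 1 0 0], max=2
Drop 2: J rot3 at col 3 lands with bottom-row=0; cleared 0 line(s) (total 0); column heights now [2 2 1 1 3], max=3
Drop 3: L rot0 at col 0 lands with bottom-row=2; cleared 0 line(s) (total 0); column heights now [3 3 4 1 3], max=4
Drop 4: O rot3 at col 0 lands with bottom-row=3; cleared 0 line(s) (total 0); column heights now [5 5 4 1 3], max=5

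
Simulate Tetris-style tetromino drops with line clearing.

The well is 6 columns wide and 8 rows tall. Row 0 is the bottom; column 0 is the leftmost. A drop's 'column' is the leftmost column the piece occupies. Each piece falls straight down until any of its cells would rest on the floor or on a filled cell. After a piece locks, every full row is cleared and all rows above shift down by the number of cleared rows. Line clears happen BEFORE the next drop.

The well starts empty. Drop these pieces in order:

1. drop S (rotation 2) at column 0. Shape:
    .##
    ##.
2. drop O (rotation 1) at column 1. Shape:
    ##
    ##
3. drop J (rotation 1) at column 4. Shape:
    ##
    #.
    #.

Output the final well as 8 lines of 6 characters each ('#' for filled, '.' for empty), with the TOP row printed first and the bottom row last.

Answer: ......
......
......
......
.##...
.##.##
.##.#.
##..#.

Derivation:
Drop 1: S rot2 at col 0 lands with bottom-row=0; cleared 0 line(s) (total 0); column heights now [1 2 2 0 0 0], max=2
Drop 2: O rot1 at col 1 lands with bottom-row=2; cleared 0 line(s) (total 0); column heights now [1 4 4 0 0 0], max=4
Drop 3: J rot1 at col 4 lands with bottom-row=0; cleared 0 line(s) (total 0); column heights now [1 4 4 0 3 3], max=4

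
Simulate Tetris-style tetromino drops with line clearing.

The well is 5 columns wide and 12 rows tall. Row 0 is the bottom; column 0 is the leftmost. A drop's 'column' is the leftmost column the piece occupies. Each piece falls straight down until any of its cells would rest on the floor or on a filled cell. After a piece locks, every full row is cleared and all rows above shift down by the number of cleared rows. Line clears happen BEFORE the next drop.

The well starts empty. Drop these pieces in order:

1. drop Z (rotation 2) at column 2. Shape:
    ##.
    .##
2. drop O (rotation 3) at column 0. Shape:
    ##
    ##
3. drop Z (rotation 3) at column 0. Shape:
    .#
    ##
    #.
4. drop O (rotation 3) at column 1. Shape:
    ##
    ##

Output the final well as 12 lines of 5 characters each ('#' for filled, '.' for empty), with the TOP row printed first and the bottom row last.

Answer: .....
.....
.....
.....
.....
.##..
.##..
.#...
##...
#....
####.
##.##

Derivation:
Drop 1: Z rot2 at col 2 lands with bottom-row=0; cleared 0 line(s) (total 0); column heights now [0 0 2 2 1], max=2
Drop 2: O rot3 at col 0 lands with bottom-row=0; cleared 0 line(s) (total 0); column heights now [2 2 2 2 1], max=2
Drop 3: Z rot3 at col 0 lands with bottom-row=2; cleared 0 line(s) (total 0); column heights now [4 5 2 2 1], max=5
Drop 4: O rot3 at col 1 lands with bottom-row=5; cleared 0 line(s) (total 0); column heights now [4 7 7 2 1], max=7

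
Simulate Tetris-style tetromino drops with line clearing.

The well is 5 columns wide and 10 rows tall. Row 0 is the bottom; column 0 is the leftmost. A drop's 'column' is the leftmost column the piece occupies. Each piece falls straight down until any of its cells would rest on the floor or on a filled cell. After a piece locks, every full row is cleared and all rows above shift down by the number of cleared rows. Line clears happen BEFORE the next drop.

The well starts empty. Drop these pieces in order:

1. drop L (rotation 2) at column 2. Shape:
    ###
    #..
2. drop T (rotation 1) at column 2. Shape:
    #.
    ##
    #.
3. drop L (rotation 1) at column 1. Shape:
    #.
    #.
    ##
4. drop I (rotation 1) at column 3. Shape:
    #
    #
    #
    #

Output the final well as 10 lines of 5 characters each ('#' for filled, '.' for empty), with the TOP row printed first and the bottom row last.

Drop 1: L rot2 at col 2 lands with bottom-row=0; cleared 0 line(s) (total 0); column heights now [0 0 2 2 2], max=2
Drop 2: T rot1 at col 2 lands with bottom-row=2; cleared 0 line(s) (total 0); column heights now [0 0 5 4 2], max=5
Drop 3: L rot1 at col 1 lands with bottom-row=5; cleared 0 line(s) (total 0); column heights now [0 8 6 4 2], max=8
Drop 4: I rot1 at col 3 lands with bottom-row=4; cleared 0 line(s) (total 0); column heights now [0 8 6 8 2], max=8

Answer: .....
.....
.#.#.
.#.#.
.###.
..##.
..##.
..#..
..###
..#..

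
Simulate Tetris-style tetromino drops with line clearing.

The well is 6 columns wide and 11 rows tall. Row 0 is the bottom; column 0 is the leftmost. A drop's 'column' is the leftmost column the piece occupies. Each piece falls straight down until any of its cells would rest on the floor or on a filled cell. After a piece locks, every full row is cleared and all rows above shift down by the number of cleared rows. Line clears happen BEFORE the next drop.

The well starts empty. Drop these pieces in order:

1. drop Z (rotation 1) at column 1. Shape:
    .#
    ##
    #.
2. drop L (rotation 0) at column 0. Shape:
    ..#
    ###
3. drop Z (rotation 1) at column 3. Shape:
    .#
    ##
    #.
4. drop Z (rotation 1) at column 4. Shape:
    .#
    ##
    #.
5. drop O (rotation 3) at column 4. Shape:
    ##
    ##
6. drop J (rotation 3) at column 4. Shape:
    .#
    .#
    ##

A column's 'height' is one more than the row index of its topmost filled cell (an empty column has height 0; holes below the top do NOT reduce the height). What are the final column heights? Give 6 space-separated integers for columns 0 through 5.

Drop 1: Z rot1 at col 1 lands with bottom-row=0; cleared 0 line(s) (total 0); column heights now [0 2 3 0 0 0], max=3
Drop 2: L rot0 at col 0 lands with bottom-row=3; cleared 0 line(s) (total 0); column heights now [4 4 5 0 0 0], max=5
Drop 3: Z rot1 at col 3 lands with bottom-row=0; cleared 0 line(s) (total 0); column heights now [4 4 5 2 3 0], max=5
Drop 4: Z rot1 at col 4 lands with bottom-row=3; cleared 0 line(s) (total 0); column heights now [4 4 5 2 5 6], max=6
Drop 5: O rot3 at col 4 lands with bottom-row=6; cleared 0 line(s) (total 0); column heights now [4 4 5 2 8 8], max=8
Drop 6: J rot3 at col 4 lands with bottom-row=8; cleared 0 line(s) (total 0); column heights now [4 4 5 2 9 11], max=11

Answer: 4 4 5 2 9 11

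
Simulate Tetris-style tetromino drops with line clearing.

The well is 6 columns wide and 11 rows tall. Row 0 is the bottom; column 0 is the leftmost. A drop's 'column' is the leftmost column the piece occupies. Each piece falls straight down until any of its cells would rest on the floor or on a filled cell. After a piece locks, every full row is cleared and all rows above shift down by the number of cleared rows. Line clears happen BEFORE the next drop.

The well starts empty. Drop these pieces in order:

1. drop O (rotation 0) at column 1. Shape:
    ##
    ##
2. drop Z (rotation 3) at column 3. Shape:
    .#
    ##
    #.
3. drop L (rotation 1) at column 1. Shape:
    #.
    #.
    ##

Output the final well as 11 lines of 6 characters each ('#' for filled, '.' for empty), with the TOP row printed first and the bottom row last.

Drop 1: O rot0 at col 1 lands with bottom-row=0; cleared 0 line(s) (total 0); column heights now [0 2 2 0 0 0], max=2
Drop 2: Z rot3 at col 3 lands with bottom-row=0; cleared 0 line(s) (total 0); column heights now [0 2 2 2 3 0], max=3
Drop 3: L rot1 at col 1 lands with bottom-row=2; cleared 0 line(s) (total 0); column heights now [0 5 3 2 3 0], max=5

Answer: ......
......
......
......
......
......
.#....
.#....
.##.#.
.####.
.###..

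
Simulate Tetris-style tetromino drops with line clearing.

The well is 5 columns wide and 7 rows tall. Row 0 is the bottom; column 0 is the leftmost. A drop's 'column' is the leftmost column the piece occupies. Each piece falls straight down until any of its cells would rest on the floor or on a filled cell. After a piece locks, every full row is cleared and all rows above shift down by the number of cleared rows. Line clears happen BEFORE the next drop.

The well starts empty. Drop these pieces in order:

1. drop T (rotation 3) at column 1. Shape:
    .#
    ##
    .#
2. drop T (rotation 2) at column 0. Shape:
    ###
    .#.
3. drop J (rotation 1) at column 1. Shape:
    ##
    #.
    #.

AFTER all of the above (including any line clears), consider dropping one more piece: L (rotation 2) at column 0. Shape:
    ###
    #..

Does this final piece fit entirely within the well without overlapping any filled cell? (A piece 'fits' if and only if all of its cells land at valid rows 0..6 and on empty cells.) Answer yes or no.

Answer: no

Derivation:
Drop 1: T rot3 at col 1 lands with bottom-row=0; cleared 0 line(s) (total 0); column heights now [0 2 3 0 0], max=3
Drop 2: T rot2 at col 0 lands with bottom-row=2; cleared 0 line(s) (total 0); column heights now [4 4 4 0 0], max=4
Drop 3: J rot1 at col 1 lands with bottom-row=4; cleared 0 line(s) (total 0); column heights now [4 7 7 0 0], max=7
Test piece L rot2 at col 0 (width 3): heights before test = [4 7 7 0 0]; fits = False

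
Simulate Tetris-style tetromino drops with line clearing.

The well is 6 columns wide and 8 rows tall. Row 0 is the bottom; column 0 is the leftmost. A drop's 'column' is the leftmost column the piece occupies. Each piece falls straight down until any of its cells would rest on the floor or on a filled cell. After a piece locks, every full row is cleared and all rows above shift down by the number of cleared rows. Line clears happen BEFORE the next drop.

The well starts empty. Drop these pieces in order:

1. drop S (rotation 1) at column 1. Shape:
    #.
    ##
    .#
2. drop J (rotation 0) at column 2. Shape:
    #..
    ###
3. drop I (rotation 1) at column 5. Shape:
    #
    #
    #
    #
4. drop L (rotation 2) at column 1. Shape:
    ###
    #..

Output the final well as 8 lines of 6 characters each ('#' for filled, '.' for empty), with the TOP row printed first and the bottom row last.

Drop 1: S rot1 at col 1 lands with bottom-row=0; cleared 0 line(s) (total 0); column heights now [0 3 2 0 0 0], max=3
Drop 2: J rot0 at col 2 lands with bottom-row=2; cleared 0 line(s) (total 0); column heights now [0 3 4 3 3 0], max=4
Drop 3: I rot1 at col 5 lands with bottom-row=0; cleared 0 line(s) (total 0); column heights now [0 3 4 3 3 4], max=4
Drop 4: L rot2 at col 1 lands with bottom-row=3; cleared 0 line(s) (total 0); column heights now [0 5 5 5 3 4], max=5

Answer: ......
......
......
.###..
.##..#
.#####
.##..#
..#..#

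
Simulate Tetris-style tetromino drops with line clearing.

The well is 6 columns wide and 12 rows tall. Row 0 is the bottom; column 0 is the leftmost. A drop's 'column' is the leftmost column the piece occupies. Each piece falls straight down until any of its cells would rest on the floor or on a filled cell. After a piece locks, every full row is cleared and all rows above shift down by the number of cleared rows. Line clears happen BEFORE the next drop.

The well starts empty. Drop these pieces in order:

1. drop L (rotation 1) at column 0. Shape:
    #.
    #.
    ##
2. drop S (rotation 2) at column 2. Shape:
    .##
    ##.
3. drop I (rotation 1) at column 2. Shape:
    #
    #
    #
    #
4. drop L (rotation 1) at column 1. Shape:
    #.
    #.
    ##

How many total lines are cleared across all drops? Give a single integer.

Drop 1: L rot1 at col 0 lands with bottom-row=0; cleared 0 line(s) (total 0); column heights now [3 1 0 0 0 0], max=3
Drop 2: S rot2 at col 2 lands with bottom-row=0; cleared 0 line(s) (total 0); column heights now [3 1 1 2 2 0], max=3
Drop 3: I rot1 at col 2 lands with bottom-row=1; cleared 0 line(s) (total 0); column heights now [3 1 5 2 2 0], max=5
Drop 4: L rot1 at col 1 lands with bottom-row=5; cleared 0 line(s) (total 0); column heights now [3 8 6 2 2 0], max=8

Answer: 0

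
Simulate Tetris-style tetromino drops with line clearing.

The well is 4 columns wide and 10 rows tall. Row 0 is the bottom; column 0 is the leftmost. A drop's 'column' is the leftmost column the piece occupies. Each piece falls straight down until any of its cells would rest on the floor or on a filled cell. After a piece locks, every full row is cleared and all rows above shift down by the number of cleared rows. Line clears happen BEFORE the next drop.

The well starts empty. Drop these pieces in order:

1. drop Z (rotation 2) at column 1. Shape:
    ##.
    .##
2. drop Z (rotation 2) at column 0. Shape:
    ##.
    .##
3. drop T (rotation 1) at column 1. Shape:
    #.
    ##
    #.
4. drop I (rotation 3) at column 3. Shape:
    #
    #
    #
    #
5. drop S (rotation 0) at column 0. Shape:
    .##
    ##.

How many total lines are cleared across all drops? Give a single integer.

Drop 1: Z rot2 at col 1 lands with bottom-row=0; cleared 0 line(s) (total 0); column heights now [0 2 2 1], max=2
Drop 2: Z rot2 at col 0 lands with bottom-row=2; cleared 0 line(s) (total 0); column heights now [4 4 3 1], max=4
Drop 3: T rot1 at col 1 lands with bottom-row=4; cleared 0 line(s) (total 0); column heights now [4 7 6 1], max=7
Drop 4: I rot3 at col 3 lands with bottom-row=1; cleared 0 line(s) (total 0); column heights now [4 7 6 5], max=7
Drop 5: S rot0 at col 0 lands with bottom-row=7; cleared 0 line(s) (total 0); column heights now [8 9 9 5], max=9

Answer: 0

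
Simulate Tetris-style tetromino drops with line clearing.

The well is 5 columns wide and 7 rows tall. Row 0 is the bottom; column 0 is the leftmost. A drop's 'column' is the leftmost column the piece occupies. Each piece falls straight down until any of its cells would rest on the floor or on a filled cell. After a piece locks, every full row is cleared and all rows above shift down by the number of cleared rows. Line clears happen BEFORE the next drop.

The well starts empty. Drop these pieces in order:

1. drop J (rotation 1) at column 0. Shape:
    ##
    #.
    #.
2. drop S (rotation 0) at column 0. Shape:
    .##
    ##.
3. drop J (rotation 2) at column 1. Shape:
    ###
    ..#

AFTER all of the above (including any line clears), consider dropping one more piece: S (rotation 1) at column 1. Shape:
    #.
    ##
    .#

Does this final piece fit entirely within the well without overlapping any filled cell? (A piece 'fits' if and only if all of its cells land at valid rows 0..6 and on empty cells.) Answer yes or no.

Drop 1: J rot1 at col 0 lands with bottom-row=0; cleared 0 line(s) (total 0); column heights now [3 3 0 0 0], max=3
Drop 2: S rot0 at col 0 lands with bottom-row=3; cleared 0 line(s) (total 0); column heights now [4 5 5 0 0], max=5
Drop 3: J rot2 at col 1 lands with bottom-row=4; cleared 0 line(s) (total 0); column heights now [4 6 6 6 0], max=6
Test piece S rot1 at col 1 (width 2): heights before test = [4 6 6 6 0]; fits = False

Answer: no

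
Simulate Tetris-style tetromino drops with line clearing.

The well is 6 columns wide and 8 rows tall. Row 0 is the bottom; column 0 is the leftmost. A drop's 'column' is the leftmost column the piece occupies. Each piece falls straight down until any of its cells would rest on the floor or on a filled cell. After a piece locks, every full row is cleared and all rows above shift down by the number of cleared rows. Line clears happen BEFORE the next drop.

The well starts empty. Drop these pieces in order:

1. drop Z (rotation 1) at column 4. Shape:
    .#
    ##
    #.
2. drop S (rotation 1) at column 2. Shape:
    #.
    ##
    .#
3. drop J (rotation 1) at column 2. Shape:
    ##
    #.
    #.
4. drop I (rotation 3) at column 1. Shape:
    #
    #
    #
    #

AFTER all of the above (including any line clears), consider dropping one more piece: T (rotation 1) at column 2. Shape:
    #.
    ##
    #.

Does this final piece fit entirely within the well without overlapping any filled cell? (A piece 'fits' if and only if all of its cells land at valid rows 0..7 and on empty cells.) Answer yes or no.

Answer: no

Derivation:
Drop 1: Z rot1 at col 4 lands with bottom-row=0; cleared 0 line(s) (total 0); column heights now [0 0 0 0 2 3], max=3
Drop 2: S rot1 at col 2 lands with bottom-row=0; cleared 0 line(s) (total 0); column heights now [0 0 3 2 2 3], max=3
Drop 3: J rot1 at col 2 lands with bottom-row=3; cleared 0 line(s) (total 0); column heights now [0 0 6 6 2 3], max=6
Drop 4: I rot3 at col 1 lands with bottom-row=0; cleared 0 line(s) (total 0); column heights now [0 4 6 6 2 3], max=6
Test piece T rot1 at col 2 (width 2): heights before test = [0 4 6 6 2 3]; fits = False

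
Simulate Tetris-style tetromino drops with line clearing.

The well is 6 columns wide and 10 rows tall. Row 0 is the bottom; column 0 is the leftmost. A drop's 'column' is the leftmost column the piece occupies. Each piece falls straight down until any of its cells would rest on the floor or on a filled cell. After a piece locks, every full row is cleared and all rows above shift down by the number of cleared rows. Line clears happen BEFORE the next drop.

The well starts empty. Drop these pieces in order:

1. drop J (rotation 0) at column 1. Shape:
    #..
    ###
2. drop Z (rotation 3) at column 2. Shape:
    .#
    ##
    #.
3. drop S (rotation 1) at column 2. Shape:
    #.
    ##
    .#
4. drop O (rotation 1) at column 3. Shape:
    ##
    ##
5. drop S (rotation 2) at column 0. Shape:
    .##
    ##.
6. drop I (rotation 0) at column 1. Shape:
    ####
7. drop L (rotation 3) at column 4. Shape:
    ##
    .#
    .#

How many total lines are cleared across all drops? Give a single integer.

Drop 1: J rot0 at col 1 lands with bottom-row=0; cleared 0 line(s) (total 0); column heights now [0 2 1 1 0 0], max=2
Drop 2: Z rot3 at col 2 lands with bottom-row=1; cleared 0 line(s) (total 0); column heights now [0 2 3 4 0 0], max=4
Drop 3: S rot1 at col 2 lands with bottom-row=4; cleared 0 line(s) (total 0); column heights now [0 2 7 6 0 0], max=7
Drop 4: O rot1 at col 3 lands with bottom-row=6; cleared 0 line(s) (total 0); column heights now [0 2 7 8 8 0], max=8
Drop 5: S rot2 at col 0 lands with bottom-row=6; cleared 0 line(s) (total 0); column heights now [7 8 8 8 8 0], max=8
Drop 6: I rot0 at col 1 lands with bottom-row=8; cleared 0 line(s) (total 0); column heights now [7 9 9 9 9 0], max=9
Drop 7: L rot3 at col 4 lands with bottom-row=7; cleared 0 line(s) (total 0); column heights now [7 9 9 9 10 10], max=10

Answer: 0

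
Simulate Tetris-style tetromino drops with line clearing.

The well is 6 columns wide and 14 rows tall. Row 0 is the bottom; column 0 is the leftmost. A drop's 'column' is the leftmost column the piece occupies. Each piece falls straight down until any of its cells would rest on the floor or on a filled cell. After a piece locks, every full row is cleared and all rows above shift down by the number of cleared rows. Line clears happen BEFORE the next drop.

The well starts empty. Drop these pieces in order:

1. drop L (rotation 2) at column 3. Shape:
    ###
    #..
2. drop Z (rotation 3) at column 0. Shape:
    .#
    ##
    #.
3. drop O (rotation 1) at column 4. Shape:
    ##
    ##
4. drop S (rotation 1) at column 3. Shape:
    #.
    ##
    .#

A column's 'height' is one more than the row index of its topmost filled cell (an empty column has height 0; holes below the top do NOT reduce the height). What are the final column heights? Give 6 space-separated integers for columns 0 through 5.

Drop 1: L rot2 at col 3 lands with bottom-row=0; cleared 0 line(s) (total 0); column heights now [0 0 0 2 2 2], max=2
Drop 2: Z rot3 at col 0 lands with bottom-row=0; cleared 0 line(s) (total 0); column heights now [2 3 0 2 2 2], max=3
Drop 3: O rot1 at col 4 lands with bottom-row=2; cleared 0 line(s) (total 0); column heights now [2 3 0 2 4 4], max=4
Drop 4: S rot1 at col 3 lands with bottom-row=4; cleared 0 line(s) (total 0); column heights now [2 3 0 7 6 4], max=7

Answer: 2 3 0 7 6 4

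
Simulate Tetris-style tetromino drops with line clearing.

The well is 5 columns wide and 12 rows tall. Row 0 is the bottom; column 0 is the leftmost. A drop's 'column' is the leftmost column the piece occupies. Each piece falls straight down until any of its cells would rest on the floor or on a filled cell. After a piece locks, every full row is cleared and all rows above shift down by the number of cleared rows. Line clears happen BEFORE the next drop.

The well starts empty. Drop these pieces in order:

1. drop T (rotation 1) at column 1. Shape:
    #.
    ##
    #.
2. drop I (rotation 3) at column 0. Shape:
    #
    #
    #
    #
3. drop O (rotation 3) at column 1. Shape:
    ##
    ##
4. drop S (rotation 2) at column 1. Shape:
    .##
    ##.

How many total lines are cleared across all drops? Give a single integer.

Drop 1: T rot1 at col 1 lands with bottom-row=0; cleared 0 line(s) (total 0); column heights now [0 3 2 0 0], max=3
Drop 2: I rot3 at col 0 lands with bottom-row=0; cleared 0 line(s) (total 0); column heights now [4 3 2 0 0], max=4
Drop 3: O rot3 at col 1 lands with bottom-row=3; cleared 0 line(s) (total 0); column heights now [4 5 5 0 0], max=5
Drop 4: S rot2 at col 1 lands with bottom-row=5; cleared 0 line(s) (total 0); column heights now [4 6 7 7 0], max=7

Answer: 0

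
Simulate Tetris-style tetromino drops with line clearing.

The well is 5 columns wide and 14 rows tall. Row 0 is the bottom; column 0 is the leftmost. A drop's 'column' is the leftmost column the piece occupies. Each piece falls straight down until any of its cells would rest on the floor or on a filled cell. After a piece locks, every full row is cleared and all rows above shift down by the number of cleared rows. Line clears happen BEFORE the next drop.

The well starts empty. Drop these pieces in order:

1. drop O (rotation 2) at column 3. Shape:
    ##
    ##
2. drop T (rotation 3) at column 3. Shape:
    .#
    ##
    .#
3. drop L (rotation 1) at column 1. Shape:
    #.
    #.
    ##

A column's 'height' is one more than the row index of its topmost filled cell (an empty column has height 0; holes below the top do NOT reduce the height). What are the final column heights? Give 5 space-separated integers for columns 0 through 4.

Answer: 0 3 1 4 5

Derivation:
Drop 1: O rot2 at col 3 lands with bottom-row=0; cleared 0 line(s) (total 0); column heights now [0 0 0 2 2], max=2
Drop 2: T rot3 at col 3 lands with bottom-row=2; cleared 0 line(s) (total 0); column heights now [0 0 0 4 5], max=5
Drop 3: L rot1 at col 1 lands with bottom-row=0; cleared 0 line(s) (total 0); column heights now [0 3 1 4 5], max=5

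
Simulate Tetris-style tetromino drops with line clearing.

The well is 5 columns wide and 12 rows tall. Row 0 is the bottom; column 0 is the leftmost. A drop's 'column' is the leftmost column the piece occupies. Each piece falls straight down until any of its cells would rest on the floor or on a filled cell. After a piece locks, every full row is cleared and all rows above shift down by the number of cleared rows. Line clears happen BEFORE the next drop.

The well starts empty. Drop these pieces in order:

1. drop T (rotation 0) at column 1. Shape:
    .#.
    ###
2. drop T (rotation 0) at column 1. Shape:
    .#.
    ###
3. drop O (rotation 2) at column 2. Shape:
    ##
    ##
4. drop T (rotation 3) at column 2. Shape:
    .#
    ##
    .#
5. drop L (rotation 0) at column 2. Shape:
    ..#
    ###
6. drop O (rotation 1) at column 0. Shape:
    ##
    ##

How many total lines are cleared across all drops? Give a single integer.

Answer: 0

Derivation:
Drop 1: T rot0 at col 1 lands with bottom-row=0; cleared 0 line(s) (total 0); column heights now [0 1 2 1 0], max=2
Drop 2: T rot0 at col 1 lands with bottom-row=2; cleared 0 line(s) (total 0); column heights now [0 3 4 3 0], max=4
Drop 3: O rot2 at col 2 lands with bottom-row=4; cleared 0 line(s) (total 0); column heights now [0 3 6 6 0], max=6
Drop 4: T rot3 at col 2 lands with bottom-row=6; cleared 0 line(s) (total 0); column heights now [0 3 8 9 0], max=9
Drop 5: L rot0 at col 2 lands with bottom-row=9; cleared 0 line(s) (total 0); column heights now [0 3 10 10 11], max=11
Drop 6: O rot1 at col 0 lands with bottom-row=3; cleared 0 line(s) (total 0); column heights now [5 5 10 10 11], max=11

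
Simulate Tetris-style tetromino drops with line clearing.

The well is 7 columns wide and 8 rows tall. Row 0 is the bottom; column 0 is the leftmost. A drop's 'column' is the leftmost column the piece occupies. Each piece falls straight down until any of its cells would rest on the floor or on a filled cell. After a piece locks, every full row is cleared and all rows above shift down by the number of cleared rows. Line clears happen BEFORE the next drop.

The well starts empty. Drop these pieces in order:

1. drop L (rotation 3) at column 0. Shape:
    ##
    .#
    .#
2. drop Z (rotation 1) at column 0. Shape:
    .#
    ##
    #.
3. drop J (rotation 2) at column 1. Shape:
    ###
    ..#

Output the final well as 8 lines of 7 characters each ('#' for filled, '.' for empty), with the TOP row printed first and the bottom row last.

Answer: .......
.###...
.#.#...
##.....
#......
##.....
.#.....
.#.....

Derivation:
Drop 1: L rot3 at col 0 lands with bottom-row=0; cleared 0 line(s) (total 0); column heights now [3 3 0 0 0 0 0], max=3
Drop 2: Z rot1 at col 0 lands with bottom-row=3; cleared 0 line(s) (total 0); column heights now [5 6 0 0 0 0 0], max=6
Drop 3: J rot2 at col 1 lands with bottom-row=5; cleared 0 line(s) (total 0); column heights now [5 7 7 7 0 0 0], max=7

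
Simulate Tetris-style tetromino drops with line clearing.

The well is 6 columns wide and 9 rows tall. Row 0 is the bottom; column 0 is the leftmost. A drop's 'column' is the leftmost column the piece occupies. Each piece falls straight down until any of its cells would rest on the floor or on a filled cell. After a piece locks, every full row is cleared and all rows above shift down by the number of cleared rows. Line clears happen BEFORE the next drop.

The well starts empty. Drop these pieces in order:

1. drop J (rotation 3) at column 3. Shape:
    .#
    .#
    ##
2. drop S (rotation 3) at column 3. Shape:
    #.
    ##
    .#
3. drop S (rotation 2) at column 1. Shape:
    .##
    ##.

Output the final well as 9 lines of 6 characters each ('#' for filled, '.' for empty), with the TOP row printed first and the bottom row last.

Answer: ......
......
..##..
.###..
...##.
....#.
....#.
....#.
...##.

Derivation:
Drop 1: J rot3 at col 3 lands with bottom-row=0; cleared 0 line(s) (total 0); column heights now [0 0 0 1 3 0], max=3
Drop 2: S rot3 at col 3 lands with bottom-row=3; cleared 0 line(s) (total 0); column heights now [0 0 0 6 5 0], max=6
Drop 3: S rot2 at col 1 lands with bottom-row=5; cleared 0 line(s) (total 0); column heights now [0 6 7 7 5 0], max=7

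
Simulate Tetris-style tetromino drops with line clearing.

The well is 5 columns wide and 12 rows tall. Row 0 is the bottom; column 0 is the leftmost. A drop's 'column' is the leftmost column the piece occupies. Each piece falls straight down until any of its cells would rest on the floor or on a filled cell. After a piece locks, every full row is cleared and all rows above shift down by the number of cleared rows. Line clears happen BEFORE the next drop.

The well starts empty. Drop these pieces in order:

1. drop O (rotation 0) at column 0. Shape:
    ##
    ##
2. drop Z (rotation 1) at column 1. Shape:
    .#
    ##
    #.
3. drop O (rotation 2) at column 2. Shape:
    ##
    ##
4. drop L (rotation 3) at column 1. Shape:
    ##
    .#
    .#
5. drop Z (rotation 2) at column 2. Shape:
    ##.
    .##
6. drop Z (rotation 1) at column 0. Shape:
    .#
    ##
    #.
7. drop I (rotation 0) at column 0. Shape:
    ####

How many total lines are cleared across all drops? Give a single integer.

Drop 1: O rot0 at col 0 lands with bottom-row=0; cleared 0 line(s) (total 0); column heights now [2 2 0 0 0], max=2
Drop 2: Z rot1 at col 1 lands with bottom-row=2; cleared 0 line(s) (total 0); column heights now [2 4 5 0 0], max=5
Drop 3: O rot2 at col 2 lands with bottom-row=5; cleared 0 line(s) (total 0); column heights now [2 4 7 7 0], max=7
Drop 4: L rot3 at col 1 lands with bottom-row=7; cleared 0 line(s) (total 0); column heights now [2 10 10 7 0], max=10
Drop 5: Z rot2 at col 2 lands with bottom-row=9; cleared 0 line(s) (total 0); column heights now [2 10 11 11 10], max=11
Drop 6: Z rot1 at col 0 lands with bottom-row=9; cleared 1 line(s) (total 1); column heights now [10 11 10 10 0], max=11
Drop 7: I rot0 at col 0 lands with bottom-row=11; cleared 0 line(s) (total 1); column heights now [12 12 12 12 0], max=12

Answer: 1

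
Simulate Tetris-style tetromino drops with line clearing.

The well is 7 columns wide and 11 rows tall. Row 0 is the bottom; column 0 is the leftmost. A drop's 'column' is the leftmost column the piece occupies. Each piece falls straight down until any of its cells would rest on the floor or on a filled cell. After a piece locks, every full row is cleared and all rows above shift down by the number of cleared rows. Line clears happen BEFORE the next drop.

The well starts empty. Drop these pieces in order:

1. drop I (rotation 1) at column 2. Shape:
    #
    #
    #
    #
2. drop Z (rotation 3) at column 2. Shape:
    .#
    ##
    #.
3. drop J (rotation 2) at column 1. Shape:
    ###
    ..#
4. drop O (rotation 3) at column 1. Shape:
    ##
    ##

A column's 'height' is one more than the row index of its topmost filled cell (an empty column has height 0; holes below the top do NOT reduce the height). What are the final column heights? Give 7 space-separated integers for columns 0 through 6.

Drop 1: I rot1 at col 2 lands with bottom-row=0; cleared 0 line(s) (total 0); column heights now [0 0 4 0 0 0 0], max=4
Drop 2: Z rot3 at col 2 lands with bottom-row=4; cleared 0 line(s) (total 0); column heights now [0 0 6 7 0 0 0], max=7
Drop 3: J rot2 at col 1 lands with bottom-row=7; cleared 0 line(s) (total 0); column heights now [0 9 9 9 0 0 0], max=9
Drop 4: O rot3 at col 1 lands with bottom-row=9; cleared 0 line(s) (total 0); column heights now [0 11 11 9 0 0 0], max=11

Answer: 0 11 11 9 0 0 0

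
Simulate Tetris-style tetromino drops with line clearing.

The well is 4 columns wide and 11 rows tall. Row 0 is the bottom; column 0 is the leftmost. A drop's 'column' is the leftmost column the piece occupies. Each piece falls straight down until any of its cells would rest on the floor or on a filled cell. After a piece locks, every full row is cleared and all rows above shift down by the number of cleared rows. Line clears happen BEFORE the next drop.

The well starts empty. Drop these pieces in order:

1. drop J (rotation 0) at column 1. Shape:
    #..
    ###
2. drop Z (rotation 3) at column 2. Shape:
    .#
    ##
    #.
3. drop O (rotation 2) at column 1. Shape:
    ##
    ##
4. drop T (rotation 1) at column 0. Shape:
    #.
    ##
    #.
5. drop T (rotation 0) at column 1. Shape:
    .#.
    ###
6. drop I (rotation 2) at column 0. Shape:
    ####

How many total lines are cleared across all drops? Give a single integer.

Answer: 2

Derivation:
Drop 1: J rot0 at col 1 lands with bottom-row=0; cleared 0 line(s) (total 0); column heights now [0 2 1 1], max=2
Drop 2: Z rot3 at col 2 lands with bottom-row=1; cleared 0 line(s) (total 0); column heights now [0 2 3 4], max=4
Drop 3: O rot2 at col 1 lands with bottom-row=3; cleared 0 line(s) (total 0); column heights now [0 5 5 4], max=5
Drop 4: T rot1 at col 0 lands with bottom-row=4; cleared 0 line(s) (total 0); column heights now [7 6 5 4], max=7
Drop 5: T rot0 at col 1 lands with bottom-row=6; cleared 1 line(s) (total 1); column heights now [6 6 7 4], max=7
Drop 6: I rot2 at col 0 lands with bottom-row=7; cleared 1 line(s) (total 2); column heights now [6 6 7 4], max=7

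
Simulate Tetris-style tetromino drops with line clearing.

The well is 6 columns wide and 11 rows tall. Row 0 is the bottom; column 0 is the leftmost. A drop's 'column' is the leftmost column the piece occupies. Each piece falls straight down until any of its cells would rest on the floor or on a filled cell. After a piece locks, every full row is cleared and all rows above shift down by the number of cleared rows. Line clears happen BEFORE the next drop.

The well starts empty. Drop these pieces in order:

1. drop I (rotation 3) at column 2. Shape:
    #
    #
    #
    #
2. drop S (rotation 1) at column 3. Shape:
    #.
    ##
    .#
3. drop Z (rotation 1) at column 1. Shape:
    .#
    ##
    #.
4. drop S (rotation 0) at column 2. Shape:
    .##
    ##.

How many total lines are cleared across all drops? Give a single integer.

Answer: 0

Derivation:
Drop 1: I rot3 at col 2 lands with bottom-row=0; cleared 0 line(s) (total 0); column heights now [0 0 4 0 0 0], max=4
Drop 2: S rot1 at col 3 lands with bottom-row=0; cleared 0 line(s) (total 0); column heights now [0 0 4 3 2 0], max=4
Drop 3: Z rot1 at col 1 lands with bottom-row=3; cleared 0 line(s) (total 0); column heights now [0 5 6 3 2 0], max=6
Drop 4: S rot0 at col 2 lands with bottom-row=6; cleared 0 line(s) (total 0); column heights now [0 5 7 8 8 0], max=8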